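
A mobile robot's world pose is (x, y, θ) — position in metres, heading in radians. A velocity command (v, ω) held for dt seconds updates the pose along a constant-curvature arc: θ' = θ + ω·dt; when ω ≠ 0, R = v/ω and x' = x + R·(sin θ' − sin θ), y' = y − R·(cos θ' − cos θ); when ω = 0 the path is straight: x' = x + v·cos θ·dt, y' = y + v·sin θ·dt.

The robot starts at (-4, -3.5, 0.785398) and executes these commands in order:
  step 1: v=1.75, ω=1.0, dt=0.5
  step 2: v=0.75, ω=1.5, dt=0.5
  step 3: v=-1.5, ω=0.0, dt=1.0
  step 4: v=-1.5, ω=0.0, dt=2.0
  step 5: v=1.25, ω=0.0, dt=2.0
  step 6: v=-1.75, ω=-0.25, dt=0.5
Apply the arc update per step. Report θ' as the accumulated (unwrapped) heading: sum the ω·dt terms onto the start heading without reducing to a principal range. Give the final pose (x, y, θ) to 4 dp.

(-2.3527, -4.9831, 1.9104)

step 1: θ'=1.2854 (R=1.7500) → pose (-3.5582, -2.7553, 1.2854)
step 2: θ'=2.0354 (R=0.5000) → pose (-3.5910, -2.3905, 2.0354)
step 3: θ'=2.0354 (straight) → pose (-2.9189, -3.7315, 2.0354)
step 4: θ'=2.0354 (straight) → pose (-1.5747, -6.4135, 2.0354)
step 5: θ'=2.0354 (straight) → pose (-2.6949, -4.1785, 2.0354)
step 6: θ'=1.9104 (R=7.0000) → pose (-2.3527, -4.9831, 1.9104)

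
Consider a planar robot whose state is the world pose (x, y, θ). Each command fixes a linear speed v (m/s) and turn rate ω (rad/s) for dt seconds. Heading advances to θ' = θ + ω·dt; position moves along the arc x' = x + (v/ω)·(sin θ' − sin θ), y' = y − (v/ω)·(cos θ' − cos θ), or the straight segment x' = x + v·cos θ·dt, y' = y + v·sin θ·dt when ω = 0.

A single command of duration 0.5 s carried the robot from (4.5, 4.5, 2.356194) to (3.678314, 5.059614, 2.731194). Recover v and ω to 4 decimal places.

Δθ = 2.731194 − 2.356194 = 0.375000
ω = Δθ/dt = 0.375000/0.5 = 0.7500
R = Δx/(sin θ' − sin θ) = 2.6667
v = R·ω = 2.6667·0.7500 = 2.0000

v = 2.0000, ω = 0.7500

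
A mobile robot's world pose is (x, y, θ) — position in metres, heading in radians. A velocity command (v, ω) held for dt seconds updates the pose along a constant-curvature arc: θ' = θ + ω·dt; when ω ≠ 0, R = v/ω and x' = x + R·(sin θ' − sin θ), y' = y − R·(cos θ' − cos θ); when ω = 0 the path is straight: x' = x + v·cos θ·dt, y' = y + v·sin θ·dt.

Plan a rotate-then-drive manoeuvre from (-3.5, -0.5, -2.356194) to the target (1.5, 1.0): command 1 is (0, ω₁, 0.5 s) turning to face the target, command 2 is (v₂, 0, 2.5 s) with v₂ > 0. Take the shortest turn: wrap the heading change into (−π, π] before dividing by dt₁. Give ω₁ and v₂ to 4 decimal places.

heading to target = atan2(1−-0.5, 1.5−-3.5) = 0.2915
Δθ = wrap(0.2915 − -2.3562) = 2.6477; ω₁ = Δθ/dt₁ = 5.2953
distance = √((1.5−-3.5)² + (1−-0.5)²) = 5.2202; v₂ = distance/dt₂ = 2.0881

ω₁ = 5.2953, v₂ = 2.0881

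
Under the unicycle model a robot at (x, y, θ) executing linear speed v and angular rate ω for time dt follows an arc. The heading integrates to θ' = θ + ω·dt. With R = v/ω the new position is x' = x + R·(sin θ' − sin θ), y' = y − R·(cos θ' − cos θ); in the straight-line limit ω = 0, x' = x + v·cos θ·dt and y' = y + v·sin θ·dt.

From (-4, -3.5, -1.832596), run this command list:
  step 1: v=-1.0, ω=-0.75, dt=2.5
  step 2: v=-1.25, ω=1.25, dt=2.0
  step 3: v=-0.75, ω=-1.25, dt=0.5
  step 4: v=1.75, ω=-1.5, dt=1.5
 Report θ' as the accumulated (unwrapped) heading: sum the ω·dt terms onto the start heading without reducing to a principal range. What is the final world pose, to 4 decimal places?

(-2.6145, -1.5371, -4.0826)

step 1: θ'=-3.7076 (R=1.3333) → pose (-1.9971, -2.7197, -3.7076)
step 2: θ'=-1.2076 (R=-1.0000) → pose (-0.5261, -1.5204, -1.2076)
step 3: θ'=-1.8326 (R=0.6000) → pose (-0.5448, -1.1519, -1.8326)
step 4: θ'=-4.0826 (R=-1.1667) → pose (-2.6145, -1.5371, -4.0826)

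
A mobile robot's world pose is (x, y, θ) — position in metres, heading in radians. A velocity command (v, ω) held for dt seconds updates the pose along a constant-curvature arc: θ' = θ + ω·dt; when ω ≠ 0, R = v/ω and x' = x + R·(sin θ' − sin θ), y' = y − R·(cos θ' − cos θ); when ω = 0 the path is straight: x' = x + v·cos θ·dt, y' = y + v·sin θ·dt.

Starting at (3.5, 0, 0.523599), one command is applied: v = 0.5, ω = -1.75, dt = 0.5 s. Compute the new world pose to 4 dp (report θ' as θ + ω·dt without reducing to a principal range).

(3.7412, 0.0208, -0.3514)

θ' = 0.5236 + -1.75·0.5 = -0.3514
R = v/ω = 0.5/-1.75 = -0.2857
x' = 3.5 + -0.2857·(sin -0.3514 − sin 0.5236) = 3.7412
y' = 0 − -0.2857·(cos -0.3514 − cos 0.5236) = 0.0208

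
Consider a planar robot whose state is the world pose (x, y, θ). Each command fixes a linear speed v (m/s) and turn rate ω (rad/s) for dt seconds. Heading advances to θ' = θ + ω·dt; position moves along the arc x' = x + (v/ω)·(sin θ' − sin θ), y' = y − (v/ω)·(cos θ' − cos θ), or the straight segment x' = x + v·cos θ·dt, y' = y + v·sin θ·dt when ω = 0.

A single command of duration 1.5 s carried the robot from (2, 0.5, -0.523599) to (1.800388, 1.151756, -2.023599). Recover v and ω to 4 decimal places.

v = -0.5000, ω = -1.0000

Δθ = -2.023599 − -0.523599 = -1.500000
ω = Δθ/dt = -1.500000/1.5 = -1.0000
R = −Δy/(cos θ' − cos θ) = 0.5000
v = R·ω = 0.5000·-1.0000 = -0.5000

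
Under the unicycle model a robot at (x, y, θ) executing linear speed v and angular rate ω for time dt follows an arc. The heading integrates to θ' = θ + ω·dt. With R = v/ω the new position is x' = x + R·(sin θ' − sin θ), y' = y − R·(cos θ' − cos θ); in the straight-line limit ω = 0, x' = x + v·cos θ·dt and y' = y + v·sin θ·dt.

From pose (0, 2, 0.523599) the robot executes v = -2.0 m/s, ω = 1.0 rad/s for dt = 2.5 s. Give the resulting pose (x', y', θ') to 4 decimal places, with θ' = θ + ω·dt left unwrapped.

θ' = 0.5236 + 1.0·2.5 = 3.0236
R = v/ω = -2.0/1.0 = -2.0000
x' = 0 + -2.0000·(sin 3.0236 − sin 0.5236) = 0.7646
y' = 2 − -2.0000·(cos 3.0236 − cos 0.5236) = -1.7181

(0.7646, -1.7181, 3.0236)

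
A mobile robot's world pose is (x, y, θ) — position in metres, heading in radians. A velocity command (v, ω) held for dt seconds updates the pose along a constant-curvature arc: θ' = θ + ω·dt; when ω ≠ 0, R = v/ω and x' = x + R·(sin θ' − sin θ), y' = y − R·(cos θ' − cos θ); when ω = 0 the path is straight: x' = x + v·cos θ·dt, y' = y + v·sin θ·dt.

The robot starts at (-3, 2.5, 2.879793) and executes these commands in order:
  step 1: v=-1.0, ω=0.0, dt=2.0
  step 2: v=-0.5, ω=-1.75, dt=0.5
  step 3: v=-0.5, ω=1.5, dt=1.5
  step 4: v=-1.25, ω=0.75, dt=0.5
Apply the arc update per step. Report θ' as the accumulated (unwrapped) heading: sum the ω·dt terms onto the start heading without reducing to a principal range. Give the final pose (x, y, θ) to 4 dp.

step 1: θ'=2.8798 (straight) → pose (-1.0681, 1.9824, 2.8798)
step 2: θ'=2.0048 (R=0.2857) → pose (-0.8829, 1.8265, 2.0048)
step 3: θ'=4.2548 (R=-0.3333) → pose (-0.2814, 1.8194, 4.2548)
step 4: θ'=4.6298 (R=-1.6667) → pose (-0.1156, 2.4182, 4.6298)

(-0.1156, 2.4182, 4.6298)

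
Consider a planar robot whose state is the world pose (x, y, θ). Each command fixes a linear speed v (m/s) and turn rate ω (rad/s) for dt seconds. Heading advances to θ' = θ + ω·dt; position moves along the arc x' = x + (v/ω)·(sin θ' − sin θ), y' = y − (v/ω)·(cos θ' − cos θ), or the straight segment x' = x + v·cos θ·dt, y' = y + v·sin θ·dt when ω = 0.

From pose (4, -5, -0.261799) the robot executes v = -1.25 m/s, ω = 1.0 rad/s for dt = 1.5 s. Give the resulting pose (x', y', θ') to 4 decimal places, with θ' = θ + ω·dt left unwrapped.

θ' = -0.2618 + 1.0·1.5 = 1.2382
R = v/ω = -1.25/1.0 = -1.2500
x' = 4 + -1.2500·(sin 1.2382 − sin -0.2618) = 2.4950
y' = -5 − -1.2500·(cos 1.2382 − cos -0.2618) = -5.7993

(2.4950, -5.7993, 1.2382)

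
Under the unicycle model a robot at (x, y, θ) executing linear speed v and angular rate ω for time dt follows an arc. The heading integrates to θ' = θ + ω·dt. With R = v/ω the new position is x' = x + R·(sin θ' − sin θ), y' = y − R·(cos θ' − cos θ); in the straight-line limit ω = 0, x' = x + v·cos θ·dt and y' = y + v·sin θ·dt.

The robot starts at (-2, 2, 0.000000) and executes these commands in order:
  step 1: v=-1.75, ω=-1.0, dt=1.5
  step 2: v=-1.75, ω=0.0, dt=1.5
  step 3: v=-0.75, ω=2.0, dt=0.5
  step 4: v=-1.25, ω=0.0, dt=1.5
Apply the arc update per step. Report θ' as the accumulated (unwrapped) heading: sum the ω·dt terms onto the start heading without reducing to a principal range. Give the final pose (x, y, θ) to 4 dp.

(-5.7710, 7.4461, -0.5000)

step 1: θ'=-1.5000 (R=1.7500) → pose (-3.7456, 3.6262, -1.5000)
step 2: θ'=-1.5000 (straight) → pose (-3.9313, 6.2446, -1.5000)
step 3: θ'=-0.5000 (R=-0.3750) → pose (-4.1256, 6.5472, -0.5000)
step 4: θ'=-0.5000 (straight) → pose (-5.7710, 7.4461, -0.5000)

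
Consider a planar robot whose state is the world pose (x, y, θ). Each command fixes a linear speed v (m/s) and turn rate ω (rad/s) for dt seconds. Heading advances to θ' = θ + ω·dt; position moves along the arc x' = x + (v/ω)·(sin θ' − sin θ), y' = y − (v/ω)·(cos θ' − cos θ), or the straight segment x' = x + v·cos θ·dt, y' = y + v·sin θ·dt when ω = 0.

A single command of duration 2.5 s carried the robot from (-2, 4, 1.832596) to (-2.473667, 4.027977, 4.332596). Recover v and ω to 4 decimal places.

Δθ = 4.332596 − 1.832596 = 2.500000
ω = Δθ/dt = 2.500000/2.5 = 1.0000
R = Δx/(sin θ' − sin θ) = 0.2500
v = R·ω = 0.2500·1.0000 = 0.2500

v = 0.2500, ω = 1.0000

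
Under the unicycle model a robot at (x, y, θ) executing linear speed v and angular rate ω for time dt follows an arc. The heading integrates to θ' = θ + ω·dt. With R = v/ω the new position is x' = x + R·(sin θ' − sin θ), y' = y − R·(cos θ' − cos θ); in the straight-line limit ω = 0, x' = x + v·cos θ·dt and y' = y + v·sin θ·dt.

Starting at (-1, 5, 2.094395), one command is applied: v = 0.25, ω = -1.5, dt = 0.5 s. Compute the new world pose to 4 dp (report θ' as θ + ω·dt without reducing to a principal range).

(-1.0181, 5.1207, 1.3444)

θ' = 2.0944 + -1.5·0.5 = 1.3444
R = v/ω = 0.25/-1.5 = -0.1667
x' = -1 + -0.1667·(sin 1.3444 − sin 2.0944) = -1.0181
y' = 5 − -0.1667·(cos 1.3444 − cos 2.0944) = 5.1207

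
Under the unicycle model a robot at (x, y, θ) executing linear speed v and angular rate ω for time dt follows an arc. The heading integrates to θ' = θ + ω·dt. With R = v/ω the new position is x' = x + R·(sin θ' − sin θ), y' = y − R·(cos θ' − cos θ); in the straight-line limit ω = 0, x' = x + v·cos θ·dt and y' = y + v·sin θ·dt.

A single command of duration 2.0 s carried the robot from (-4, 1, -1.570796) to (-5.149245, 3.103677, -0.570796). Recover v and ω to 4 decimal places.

v = -1.2500, ω = 0.5000

Δθ = -0.570796 − -1.570796 = 1.000000
ω = Δθ/dt = 1.000000/2.0 = 0.5000
R = −Δy/(cos θ' − cos θ) = -2.5000
v = R·ω = -2.5000·0.5000 = -1.2500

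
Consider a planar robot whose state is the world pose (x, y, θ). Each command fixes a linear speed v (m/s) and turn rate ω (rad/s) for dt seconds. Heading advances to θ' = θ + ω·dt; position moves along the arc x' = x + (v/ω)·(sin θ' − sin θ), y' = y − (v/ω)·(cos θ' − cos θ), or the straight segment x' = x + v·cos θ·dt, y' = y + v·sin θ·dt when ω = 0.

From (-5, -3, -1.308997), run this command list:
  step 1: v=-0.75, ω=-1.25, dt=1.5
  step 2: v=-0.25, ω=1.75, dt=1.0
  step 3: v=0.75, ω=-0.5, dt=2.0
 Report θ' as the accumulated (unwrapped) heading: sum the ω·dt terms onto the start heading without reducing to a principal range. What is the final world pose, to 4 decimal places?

step 1: θ'=-3.1840 (R=0.6000) → pose (-4.3950, -2.2452, -3.1840)
step 2: θ'=-1.4340 (R=-0.1429) → pose (-4.2474, -2.0830, -1.4340)
step 3: θ'=-2.4340 (R=-1.5000) → pose (-4.7584, -3.4275, -2.4340)

(-4.7584, -3.4275, -2.4340)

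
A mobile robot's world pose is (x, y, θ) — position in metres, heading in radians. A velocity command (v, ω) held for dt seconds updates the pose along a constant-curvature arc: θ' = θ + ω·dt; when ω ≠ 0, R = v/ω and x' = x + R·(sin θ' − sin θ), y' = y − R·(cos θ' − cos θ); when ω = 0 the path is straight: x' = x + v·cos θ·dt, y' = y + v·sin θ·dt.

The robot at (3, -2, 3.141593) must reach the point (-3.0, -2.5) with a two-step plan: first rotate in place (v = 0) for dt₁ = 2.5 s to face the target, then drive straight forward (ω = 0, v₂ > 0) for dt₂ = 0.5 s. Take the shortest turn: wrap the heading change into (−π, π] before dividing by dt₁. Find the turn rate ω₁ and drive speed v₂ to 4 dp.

heading to target = atan2(-2.5−-2, -3−3) = -3.0585
Δθ = wrap(-3.0585 − 3.1416) = 0.0831; ω₁ = Δθ/dt₁ = 0.0333
distance = √((-3−3)² + (-2.5−-2)²) = 6.0208; v₂ = distance/dt₂ = 12.0416

ω₁ = 0.0333, v₂ = 12.0416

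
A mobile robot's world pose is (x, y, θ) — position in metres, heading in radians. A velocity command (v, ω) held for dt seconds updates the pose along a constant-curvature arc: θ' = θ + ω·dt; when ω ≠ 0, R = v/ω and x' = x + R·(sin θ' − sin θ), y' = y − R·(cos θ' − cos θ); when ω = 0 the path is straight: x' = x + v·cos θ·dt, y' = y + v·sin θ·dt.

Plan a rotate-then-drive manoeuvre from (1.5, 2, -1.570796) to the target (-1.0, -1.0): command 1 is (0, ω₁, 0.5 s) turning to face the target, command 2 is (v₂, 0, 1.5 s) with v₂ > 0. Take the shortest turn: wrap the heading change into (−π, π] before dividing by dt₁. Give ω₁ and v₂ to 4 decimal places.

heading to target = atan2(-1−2, -1−1.5) = -2.2655
Δθ = wrap(-2.2655 − -1.5708) = -0.6947; ω₁ = Δθ/dt₁ = -1.3895
distance = √((-1−1.5)² + (-1−2)²) = 3.9051; v₂ = distance/dt₂ = 2.6034

ω₁ = -1.3895, v₂ = 2.6034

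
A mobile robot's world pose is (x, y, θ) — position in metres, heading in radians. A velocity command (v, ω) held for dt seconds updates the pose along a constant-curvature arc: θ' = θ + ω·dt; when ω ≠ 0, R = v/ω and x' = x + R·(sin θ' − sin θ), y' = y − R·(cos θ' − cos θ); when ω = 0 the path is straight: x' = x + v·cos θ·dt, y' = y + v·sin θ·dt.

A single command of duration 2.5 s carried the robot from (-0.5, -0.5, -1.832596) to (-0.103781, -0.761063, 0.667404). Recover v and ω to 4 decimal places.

v = 0.2500, ω = 1.0000

Δθ = 0.667404 − -1.832596 = 2.500000
ω = Δθ/dt = 2.500000/2.5 = 1.0000
R = Δx/(sin θ' − sin θ) = 0.2500
v = R·ω = 0.2500·1.0000 = 0.2500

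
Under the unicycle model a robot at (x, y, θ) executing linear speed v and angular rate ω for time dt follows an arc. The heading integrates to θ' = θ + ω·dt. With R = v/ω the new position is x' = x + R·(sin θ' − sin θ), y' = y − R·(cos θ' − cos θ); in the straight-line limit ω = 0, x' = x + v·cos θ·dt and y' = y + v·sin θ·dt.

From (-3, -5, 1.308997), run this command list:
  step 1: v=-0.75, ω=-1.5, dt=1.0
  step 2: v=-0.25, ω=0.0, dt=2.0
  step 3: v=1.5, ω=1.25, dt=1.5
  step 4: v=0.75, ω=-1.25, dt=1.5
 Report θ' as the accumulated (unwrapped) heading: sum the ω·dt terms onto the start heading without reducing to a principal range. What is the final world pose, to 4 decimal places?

(-1.9386, -3.2960, -0.1910)

step 1: θ'=-0.1910 (R=0.5000) → pose (-3.5779, -5.3615, -0.1910)
step 2: θ'=-0.1910 (straight) → pose (-4.0688, -5.2666, -0.1910)
step 3: θ'=1.6840 (R=1.2000) → pose (-2.6487, -3.9528, 1.6840)
step 4: θ'=-0.1910 (R=-0.6000) → pose (-1.9386, -3.2960, -0.1910)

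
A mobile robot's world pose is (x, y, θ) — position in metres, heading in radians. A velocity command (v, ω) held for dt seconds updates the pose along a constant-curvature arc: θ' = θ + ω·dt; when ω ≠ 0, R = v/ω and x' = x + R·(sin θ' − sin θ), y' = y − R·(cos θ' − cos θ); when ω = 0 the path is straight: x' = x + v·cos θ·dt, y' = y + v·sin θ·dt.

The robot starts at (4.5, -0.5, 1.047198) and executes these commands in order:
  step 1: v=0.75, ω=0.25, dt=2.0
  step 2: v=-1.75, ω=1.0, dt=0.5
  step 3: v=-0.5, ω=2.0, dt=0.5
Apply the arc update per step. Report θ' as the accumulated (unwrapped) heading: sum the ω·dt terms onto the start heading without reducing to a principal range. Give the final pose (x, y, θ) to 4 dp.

(5.2941, -0.0488, 3.0472)

step 1: θ'=1.5472 (R=3.0000) → pose (4.9011, 0.9292, 1.5472)
step 2: θ'=2.0472 (R=-1.7500) → pose (5.0955, 0.0854, 2.0472)
step 3: θ'=3.0472 (R=-0.2500) → pose (5.2941, -0.0488, 3.0472)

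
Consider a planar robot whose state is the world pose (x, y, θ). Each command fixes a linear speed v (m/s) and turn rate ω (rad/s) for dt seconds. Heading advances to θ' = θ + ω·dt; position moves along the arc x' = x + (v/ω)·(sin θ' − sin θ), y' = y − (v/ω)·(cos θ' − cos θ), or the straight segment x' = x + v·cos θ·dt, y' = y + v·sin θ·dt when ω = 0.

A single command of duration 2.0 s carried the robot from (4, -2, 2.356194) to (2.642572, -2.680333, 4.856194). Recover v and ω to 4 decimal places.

v = 1.0000, ω = 1.2500

Δθ = 4.856194 − 2.356194 = 2.500000
ω = Δθ/dt = 2.500000/2.0 = 1.2500
R = Δx/(sin θ' − sin θ) = 0.8000
v = R·ω = 0.8000·1.2500 = 1.0000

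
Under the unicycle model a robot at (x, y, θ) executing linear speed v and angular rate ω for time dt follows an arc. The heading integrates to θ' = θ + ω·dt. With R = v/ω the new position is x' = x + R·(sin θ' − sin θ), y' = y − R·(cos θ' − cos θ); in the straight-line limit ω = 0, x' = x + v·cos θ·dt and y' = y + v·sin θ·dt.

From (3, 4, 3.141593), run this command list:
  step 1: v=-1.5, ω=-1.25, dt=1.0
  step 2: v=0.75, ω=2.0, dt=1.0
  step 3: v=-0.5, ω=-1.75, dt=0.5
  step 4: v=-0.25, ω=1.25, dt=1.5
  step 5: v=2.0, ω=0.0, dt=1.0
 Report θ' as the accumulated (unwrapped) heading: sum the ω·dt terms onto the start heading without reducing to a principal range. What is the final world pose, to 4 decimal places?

(4.3359, 1.6751, 4.8916)

step 1: θ'=1.8916 (R=1.2000) → pose (4.1388, 3.1784, 1.8916)
step 2: θ'=3.8916 (R=0.3750) → pose (3.5273, 3.3345, 3.8916)
step 3: θ'=3.0166 (R=0.2857) → pose (3.7577, 3.4090, 3.0166)
step 4: θ'=4.8916 (R=-0.2000) → pose (3.9794, 3.6430, 4.8916)
step 5: θ'=4.8916 (straight) → pose (4.3359, 1.6751, 4.8916)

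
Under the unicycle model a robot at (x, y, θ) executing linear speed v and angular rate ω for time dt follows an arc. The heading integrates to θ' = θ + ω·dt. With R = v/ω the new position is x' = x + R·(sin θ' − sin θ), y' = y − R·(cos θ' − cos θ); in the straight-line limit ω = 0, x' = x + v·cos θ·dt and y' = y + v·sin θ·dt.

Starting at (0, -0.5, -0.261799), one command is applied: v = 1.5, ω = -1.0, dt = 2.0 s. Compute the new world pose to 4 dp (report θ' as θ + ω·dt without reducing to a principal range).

θ' = -0.2618 + -1.0·2.0 = -2.2618
R = v/ω = 1.5/-1.0 = -1.5000
x' = 0 + -1.5000·(sin -2.2618 − sin -0.2618) = 0.7677
y' = -0.5 − -1.5000·(cos -2.2618 − cos -0.2618) = -2.9049

(0.7677, -2.9049, -2.2618)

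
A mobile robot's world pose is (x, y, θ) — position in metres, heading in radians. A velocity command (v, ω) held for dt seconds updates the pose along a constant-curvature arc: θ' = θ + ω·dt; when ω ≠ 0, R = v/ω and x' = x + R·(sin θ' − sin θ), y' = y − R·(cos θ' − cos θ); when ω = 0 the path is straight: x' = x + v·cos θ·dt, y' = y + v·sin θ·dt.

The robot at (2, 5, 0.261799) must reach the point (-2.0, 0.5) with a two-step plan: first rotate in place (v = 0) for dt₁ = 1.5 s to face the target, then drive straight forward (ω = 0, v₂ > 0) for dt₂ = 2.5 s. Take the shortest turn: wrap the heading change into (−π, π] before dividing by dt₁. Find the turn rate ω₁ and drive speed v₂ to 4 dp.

heading to target = atan2(0.5−5, -2−2) = -2.2974
Δθ = wrap(-2.2974 − 0.2618) = -2.5592; ω₁ = Δθ/dt₁ = -1.7062
distance = √((-2−2)² + (0.5−5)²) = 6.0208; v₂ = distance/dt₂ = 2.4083

ω₁ = -1.7062, v₂ = 2.4083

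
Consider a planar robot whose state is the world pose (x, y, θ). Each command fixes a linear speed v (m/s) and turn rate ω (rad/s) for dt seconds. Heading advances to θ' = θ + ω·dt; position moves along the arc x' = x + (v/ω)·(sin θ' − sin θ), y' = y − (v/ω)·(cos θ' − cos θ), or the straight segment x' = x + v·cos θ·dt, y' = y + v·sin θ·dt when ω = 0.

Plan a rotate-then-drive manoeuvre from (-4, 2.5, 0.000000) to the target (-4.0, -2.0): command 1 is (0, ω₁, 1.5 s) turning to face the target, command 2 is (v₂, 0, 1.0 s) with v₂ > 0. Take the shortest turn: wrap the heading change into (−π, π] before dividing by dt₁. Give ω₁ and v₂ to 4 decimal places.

ω₁ = -1.0472, v₂ = 4.5000

heading to target = atan2(-2−2.5, -4−-4) = -1.5708
Δθ = wrap(-1.5708 − 0.0000) = -1.5708; ω₁ = Δθ/dt₁ = -1.0472
distance = √((-4−-4)² + (-2−2.5)²) = 4.5000; v₂ = distance/dt₂ = 4.5000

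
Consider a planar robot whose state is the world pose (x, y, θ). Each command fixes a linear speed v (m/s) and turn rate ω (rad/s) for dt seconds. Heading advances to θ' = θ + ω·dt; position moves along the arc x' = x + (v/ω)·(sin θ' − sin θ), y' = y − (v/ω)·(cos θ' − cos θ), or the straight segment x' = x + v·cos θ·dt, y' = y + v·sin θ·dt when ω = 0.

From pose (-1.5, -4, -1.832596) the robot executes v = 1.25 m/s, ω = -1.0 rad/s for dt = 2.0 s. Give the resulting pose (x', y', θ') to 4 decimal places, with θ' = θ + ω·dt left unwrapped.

θ' = -1.8326 + -1.0·2.0 = -3.8326
R = v/ω = 1.25/-1.0 = -1.2500
x' = -1.5 + -1.2500·(sin -3.8326 − sin -1.8326) = -3.5040
y' = -4 − -1.2500·(cos -3.8326 − cos -1.8326) = -4.6397

(-3.5040, -4.6397, -3.8326)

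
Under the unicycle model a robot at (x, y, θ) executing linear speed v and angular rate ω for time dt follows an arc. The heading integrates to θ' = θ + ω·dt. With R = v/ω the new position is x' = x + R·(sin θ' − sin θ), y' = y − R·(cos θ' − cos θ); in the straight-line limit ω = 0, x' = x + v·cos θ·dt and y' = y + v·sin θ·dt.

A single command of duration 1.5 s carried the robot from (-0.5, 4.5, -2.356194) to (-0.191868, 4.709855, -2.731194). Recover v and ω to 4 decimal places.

Δθ = -2.731194 − -2.356194 = -0.375000
ω = Δθ/dt = -0.375000/1.5 = -0.2500
R = Δx/(sin θ' − sin θ) = 1.0000
v = R·ω = 1.0000·-0.2500 = -0.2500

v = -0.2500, ω = -0.2500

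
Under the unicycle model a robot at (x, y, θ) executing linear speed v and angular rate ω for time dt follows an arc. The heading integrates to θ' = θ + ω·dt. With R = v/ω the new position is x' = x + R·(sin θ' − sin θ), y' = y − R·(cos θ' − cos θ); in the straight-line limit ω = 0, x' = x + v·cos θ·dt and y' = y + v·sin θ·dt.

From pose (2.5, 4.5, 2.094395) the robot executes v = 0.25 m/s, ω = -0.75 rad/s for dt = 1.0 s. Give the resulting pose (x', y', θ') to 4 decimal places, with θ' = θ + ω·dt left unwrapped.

(2.4638, 4.7415, 1.3444)

θ' = 2.0944 + -0.75·1.0 = 1.3444
R = v/ω = 0.25/-0.75 = -0.3333
x' = 2.5 + -0.3333·(sin 1.3444 − sin 2.0944) = 2.4638
y' = 4.5 − -0.3333·(cos 1.3444 − cos 2.0944) = 4.7415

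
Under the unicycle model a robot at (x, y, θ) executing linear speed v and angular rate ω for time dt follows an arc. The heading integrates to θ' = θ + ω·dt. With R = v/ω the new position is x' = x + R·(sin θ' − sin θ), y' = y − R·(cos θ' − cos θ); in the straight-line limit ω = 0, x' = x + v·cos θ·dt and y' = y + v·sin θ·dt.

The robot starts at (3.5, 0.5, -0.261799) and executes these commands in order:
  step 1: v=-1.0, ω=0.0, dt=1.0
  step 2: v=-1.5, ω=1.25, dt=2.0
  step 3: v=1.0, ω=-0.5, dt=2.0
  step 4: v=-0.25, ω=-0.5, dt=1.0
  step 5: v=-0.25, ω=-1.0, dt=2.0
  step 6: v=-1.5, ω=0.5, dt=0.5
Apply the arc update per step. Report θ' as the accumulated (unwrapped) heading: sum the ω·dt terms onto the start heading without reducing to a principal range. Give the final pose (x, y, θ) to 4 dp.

(0.1044, 1.3289, -1.0118)

step 1: θ'=-0.2618 (straight) → pose (2.5341, 0.7588, -0.2618)
step 2: θ'=2.2382 (R=-1.2000) → pose (1.2810, -1.1430, 2.2382)
step 3: θ'=1.2382 (R=-2.0000) → pose (0.9614, 0.7479, 1.2382)
step 4: θ'=0.7382 (R=0.5000) → pose (0.8253, 0.5413, 0.7382)
step 5: θ'=-1.2618 (R=0.2500) → pose (0.4189, 0.6502, -1.2618)
step 6: θ'=-1.0118 (R=-3.0000) → pose (0.1044, 1.3289, -1.0118)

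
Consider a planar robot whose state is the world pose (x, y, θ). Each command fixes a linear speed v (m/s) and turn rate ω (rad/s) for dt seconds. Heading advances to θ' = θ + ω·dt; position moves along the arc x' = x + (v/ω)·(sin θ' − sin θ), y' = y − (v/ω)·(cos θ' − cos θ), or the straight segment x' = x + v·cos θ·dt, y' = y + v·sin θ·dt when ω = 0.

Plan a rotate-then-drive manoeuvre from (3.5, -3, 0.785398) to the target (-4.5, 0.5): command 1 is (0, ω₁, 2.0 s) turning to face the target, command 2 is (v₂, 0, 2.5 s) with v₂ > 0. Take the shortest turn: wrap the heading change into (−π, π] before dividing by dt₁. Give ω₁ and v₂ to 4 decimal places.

heading to target = atan2(0.5−-3, -4.5−3.5) = 2.7292
Δθ = wrap(2.7292 − 0.7854) = 1.9438; ω₁ = Δθ/dt₁ = 0.9719
distance = √((-4.5−3.5)² + (0.5−-3)²) = 8.7321; v₂ = distance/dt₂ = 3.4928

ω₁ = 0.9719, v₂ = 3.4928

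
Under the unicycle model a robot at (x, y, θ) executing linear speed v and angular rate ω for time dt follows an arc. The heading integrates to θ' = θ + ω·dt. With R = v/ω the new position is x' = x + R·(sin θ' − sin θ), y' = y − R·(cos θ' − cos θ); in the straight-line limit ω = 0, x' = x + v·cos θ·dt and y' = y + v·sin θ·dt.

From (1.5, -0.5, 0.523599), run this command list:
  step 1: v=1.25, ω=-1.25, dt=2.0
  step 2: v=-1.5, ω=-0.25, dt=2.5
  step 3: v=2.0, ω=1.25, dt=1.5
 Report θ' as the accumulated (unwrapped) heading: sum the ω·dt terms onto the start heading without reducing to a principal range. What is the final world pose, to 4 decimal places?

step 1: θ'=-1.9764 (R=-1.0000) → pose (2.9189, -1.7606, -1.9764)
step 2: θ'=-2.6014 (R=6.0000) → pose (5.3462, 1.0176, -2.6014)
step 3: θ'=-0.7264 (R=1.6000) → pose (5.1064, -1.5507, -0.7264)

(5.1064, -1.5507, -0.7264)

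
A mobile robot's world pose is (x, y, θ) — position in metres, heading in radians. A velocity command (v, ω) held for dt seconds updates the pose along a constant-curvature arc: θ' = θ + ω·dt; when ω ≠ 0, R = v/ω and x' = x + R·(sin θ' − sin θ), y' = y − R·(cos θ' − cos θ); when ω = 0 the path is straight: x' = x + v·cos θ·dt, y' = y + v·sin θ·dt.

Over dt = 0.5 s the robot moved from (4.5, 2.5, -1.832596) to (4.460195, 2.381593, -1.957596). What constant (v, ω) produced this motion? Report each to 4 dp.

v = 0.2500, ω = -0.2500

Δθ = -1.957596 − -1.832596 = -0.125000
ω = Δθ/dt = -0.125000/0.5 = -0.2500
R = −Δy/(cos θ' − cos θ) = -1.0000
v = R·ω = -1.0000·-0.2500 = 0.2500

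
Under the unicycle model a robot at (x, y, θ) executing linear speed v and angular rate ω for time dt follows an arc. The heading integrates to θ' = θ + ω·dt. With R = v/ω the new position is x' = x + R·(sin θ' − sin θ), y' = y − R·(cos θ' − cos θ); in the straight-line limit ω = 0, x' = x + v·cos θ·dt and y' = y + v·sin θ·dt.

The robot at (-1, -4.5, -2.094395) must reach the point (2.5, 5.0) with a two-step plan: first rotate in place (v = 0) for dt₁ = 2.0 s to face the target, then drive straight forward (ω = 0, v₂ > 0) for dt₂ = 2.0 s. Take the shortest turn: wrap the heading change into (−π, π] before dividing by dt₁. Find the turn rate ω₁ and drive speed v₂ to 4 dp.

heading to target = atan2(5−-4.5, 2.5−-1) = 1.2178
Δθ = wrap(1.2178 − -2.0944) = -2.9710; ω₁ = Δθ/dt₁ = -1.4855
distance = √((2.5−-1)² + (5−-4.5)²) = 10.1242; v₂ = distance/dt₂ = 5.0621

ω₁ = -1.4855, v₂ = 5.0621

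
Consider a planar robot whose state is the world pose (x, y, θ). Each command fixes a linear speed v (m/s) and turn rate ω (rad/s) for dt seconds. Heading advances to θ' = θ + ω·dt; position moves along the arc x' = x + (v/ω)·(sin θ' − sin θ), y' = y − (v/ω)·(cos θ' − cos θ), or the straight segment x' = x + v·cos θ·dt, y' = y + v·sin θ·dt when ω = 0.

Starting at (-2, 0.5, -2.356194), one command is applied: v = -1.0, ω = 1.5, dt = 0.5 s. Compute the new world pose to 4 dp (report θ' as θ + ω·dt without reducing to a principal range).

(-1.8052, 0.9478, -1.6062)

θ' = -2.3562 + 1.5·0.5 = -1.6062
R = v/ω = -1.0/1.5 = -0.6667
x' = -2 + -0.6667·(sin -1.6062 − sin -2.3562) = -1.8052
y' = 0.5 − -0.6667·(cos -1.6062 − cos -2.3562) = 0.9478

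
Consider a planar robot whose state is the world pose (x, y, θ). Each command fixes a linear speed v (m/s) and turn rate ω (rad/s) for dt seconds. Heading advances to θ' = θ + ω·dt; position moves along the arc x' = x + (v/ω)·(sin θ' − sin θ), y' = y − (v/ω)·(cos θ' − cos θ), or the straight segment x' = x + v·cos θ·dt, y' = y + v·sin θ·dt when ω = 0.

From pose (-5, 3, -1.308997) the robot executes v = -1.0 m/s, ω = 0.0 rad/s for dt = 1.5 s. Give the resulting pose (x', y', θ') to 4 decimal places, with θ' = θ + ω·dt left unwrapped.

(-5.3882, 4.4489, -1.3090)

θ' = -1.3090 + 0.0·1.5 = -1.3090
ω = 0 → straight: x' = -5 + -1.0·cos(-1.3090)·1.5 = -5.3882
y' = 3 + -1.0·sin(-1.3090)·1.5 = 4.4489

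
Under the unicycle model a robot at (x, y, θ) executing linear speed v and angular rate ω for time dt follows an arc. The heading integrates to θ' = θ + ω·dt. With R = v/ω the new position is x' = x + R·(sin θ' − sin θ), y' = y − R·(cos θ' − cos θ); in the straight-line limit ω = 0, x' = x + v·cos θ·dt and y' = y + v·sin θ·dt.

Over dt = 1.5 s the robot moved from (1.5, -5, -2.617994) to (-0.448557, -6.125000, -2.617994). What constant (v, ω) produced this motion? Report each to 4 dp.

Δθ = -2.617994 − -2.617994 = 0.000000
ω = Δθ/dt = 0.000000/1.5 = 0.0000
ω = 0 → v = (Δx·cos θ + Δy·sin θ)/dt = 1.5000

v = 1.5000, ω = 0.0000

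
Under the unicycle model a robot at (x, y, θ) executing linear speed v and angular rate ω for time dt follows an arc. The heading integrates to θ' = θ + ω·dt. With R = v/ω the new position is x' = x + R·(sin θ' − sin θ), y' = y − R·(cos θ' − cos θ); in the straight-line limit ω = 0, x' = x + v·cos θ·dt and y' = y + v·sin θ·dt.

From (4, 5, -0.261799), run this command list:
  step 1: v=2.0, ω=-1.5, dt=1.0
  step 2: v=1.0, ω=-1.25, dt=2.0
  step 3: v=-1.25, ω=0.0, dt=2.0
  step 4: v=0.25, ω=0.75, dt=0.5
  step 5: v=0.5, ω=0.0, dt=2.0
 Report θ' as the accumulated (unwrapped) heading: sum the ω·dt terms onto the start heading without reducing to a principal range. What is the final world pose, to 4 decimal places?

step 1: θ'=-1.7618 (R=-1.3333) → pose (4.9640, 3.4590, -1.7618)
step 2: θ'=-4.2618 (R=-0.8000) → pose (3.4584, 3.2625, -4.2618)
step 3: θ'=-4.2618 (straight) → pose (4.5471, 1.0120, -4.2618)
step 4: θ'=-3.8868 (R=0.3333) → pose (4.4731, 1.1118, -3.8868)
step 5: θ'=-3.8868 (straight) → pose (3.7382, 1.7899, -3.8868)

(3.7382, 1.7899, -3.8868)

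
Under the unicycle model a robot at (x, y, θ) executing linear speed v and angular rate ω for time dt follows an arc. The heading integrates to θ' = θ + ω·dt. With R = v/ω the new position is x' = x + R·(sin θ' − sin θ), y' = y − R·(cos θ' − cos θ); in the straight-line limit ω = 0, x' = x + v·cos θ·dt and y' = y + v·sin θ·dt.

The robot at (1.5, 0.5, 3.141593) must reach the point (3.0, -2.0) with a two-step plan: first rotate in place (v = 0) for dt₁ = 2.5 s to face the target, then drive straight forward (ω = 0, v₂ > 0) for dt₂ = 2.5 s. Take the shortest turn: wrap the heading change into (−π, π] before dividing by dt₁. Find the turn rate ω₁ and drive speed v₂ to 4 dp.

ω₁ = 0.8445, v₂ = 1.1662

heading to target = atan2(-2−0.5, 3−1.5) = -1.0304
Δθ = wrap(-1.0304 − 3.1416) = 2.1112; ω₁ = Δθ/dt₁ = 0.8445
distance = √((3−1.5)² + (-2−0.5)²) = 2.9155; v₂ = distance/dt₂ = 1.1662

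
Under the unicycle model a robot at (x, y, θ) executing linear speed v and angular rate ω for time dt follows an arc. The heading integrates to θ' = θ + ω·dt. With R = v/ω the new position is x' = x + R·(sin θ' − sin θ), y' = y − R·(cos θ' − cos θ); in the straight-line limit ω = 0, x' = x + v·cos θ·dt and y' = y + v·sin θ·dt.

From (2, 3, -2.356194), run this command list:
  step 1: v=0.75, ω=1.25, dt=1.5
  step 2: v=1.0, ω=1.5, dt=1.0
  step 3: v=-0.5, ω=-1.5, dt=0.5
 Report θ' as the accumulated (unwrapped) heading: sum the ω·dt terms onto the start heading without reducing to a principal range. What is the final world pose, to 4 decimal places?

(2.8275, 2.1387, 0.2688)

step 1: θ'=-0.4812 (R=0.6000) → pose (2.1466, 2.0439, -0.4812)
step 2: θ'=1.0188 (R=0.6667) → pose (3.0228, 2.2852, 1.0188)
step 3: θ'=0.2688 (R=0.3333) → pose (2.8275, 2.1387, 0.2688)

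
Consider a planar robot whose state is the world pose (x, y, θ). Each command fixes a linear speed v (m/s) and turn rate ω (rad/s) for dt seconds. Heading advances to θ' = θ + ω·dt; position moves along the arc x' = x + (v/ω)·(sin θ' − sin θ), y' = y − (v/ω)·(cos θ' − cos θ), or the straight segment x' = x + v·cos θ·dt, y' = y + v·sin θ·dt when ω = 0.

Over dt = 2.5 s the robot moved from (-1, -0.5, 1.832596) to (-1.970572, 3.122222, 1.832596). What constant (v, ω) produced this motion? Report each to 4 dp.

Δθ = 1.832596 − 1.832596 = 0.000000
ω = Δθ/dt = 0.000000/2.5 = 0.0000
ω = 0 → v = (Δx·cos θ + Δy·sin θ)/dt = 1.5000

v = 1.5000, ω = 0.0000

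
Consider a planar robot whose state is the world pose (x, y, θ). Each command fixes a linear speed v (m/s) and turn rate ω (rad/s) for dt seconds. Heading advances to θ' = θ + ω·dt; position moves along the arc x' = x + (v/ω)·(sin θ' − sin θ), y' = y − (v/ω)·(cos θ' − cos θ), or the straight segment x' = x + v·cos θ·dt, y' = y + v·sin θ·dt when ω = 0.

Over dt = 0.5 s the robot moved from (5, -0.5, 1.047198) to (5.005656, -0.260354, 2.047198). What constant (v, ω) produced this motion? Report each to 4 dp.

Δθ = 2.047198 − 1.047198 = 1.000000
ω = Δθ/dt = 1.000000/0.5 = 2.0000
R = −Δy/(cos θ' − cos θ) = 0.2500
v = R·ω = 0.2500·2.0000 = 0.5000

v = 0.5000, ω = 2.0000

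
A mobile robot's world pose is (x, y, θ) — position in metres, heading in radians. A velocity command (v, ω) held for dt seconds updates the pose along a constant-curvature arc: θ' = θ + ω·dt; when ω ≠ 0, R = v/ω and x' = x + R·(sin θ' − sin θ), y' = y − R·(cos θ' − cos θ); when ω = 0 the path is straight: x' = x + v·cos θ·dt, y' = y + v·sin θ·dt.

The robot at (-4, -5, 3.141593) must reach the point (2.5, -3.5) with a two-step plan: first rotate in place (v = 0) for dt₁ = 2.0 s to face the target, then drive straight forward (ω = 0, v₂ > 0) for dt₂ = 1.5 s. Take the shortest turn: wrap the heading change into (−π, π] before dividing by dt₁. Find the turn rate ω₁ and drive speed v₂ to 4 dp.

heading to target = atan2(-3.5−-5, 2.5−-4) = 0.2268
Δθ = wrap(0.2268 − 3.1416) = -2.9148; ω₁ = Δθ/dt₁ = -1.4574
distance = √((2.5−-4)² + (-3.5−-5)²) = 6.6708; v₂ = distance/dt₂ = 4.4472

ω₁ = -1.4574, v₂ = 4.4472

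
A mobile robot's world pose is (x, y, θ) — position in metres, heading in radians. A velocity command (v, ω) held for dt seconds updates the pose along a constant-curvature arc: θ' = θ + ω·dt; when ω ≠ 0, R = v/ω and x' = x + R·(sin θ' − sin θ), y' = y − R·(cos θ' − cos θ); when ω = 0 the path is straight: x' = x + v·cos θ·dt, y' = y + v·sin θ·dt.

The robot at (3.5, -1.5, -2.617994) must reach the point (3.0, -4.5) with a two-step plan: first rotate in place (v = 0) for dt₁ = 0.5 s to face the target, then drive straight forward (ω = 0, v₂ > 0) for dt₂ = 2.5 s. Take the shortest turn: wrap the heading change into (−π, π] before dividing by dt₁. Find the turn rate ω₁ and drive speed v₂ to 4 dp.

heading to target = atan2(-4.5−-1.5, 3−3.5) = -1.7359
Δθ = wrap(-1.7359 − -2.6180) = 0.8820; ω₁ = Δθ/dt₁ = 1.7641
distance = √((3−3.5)² + (-4.5−-1.5)²) = 3.0414; v₂ = distance/dt₂ = 1.2166

ω₁ = 1.7641, v₂ = 1.2166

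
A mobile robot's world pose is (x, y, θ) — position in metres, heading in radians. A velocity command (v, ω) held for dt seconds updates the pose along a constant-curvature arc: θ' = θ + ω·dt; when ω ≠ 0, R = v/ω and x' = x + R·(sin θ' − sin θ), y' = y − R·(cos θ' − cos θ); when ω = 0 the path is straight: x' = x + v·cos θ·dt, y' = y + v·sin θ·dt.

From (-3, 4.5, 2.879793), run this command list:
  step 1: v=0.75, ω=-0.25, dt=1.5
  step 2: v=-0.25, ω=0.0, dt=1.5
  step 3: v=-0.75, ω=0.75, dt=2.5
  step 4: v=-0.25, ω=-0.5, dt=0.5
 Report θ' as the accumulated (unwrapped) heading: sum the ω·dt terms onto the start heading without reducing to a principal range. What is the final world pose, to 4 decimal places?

(-2.1110, 5.3521, 4.1298)

step 1: θ'=2.5048 (R=-3.0000) → pose (-4.0074, 4.9858, 2.5048)
step 2: θ'=2.5048 (straight) → pose (-3.7059, 4.7628, 2.5048)
step 3: θ'=4.3798 (R=-1.0000) → pose (-2.1661, 5.2403, 4.3798)
step 4: θ'=4.1298 (R=0.5000) → pose (-2.1110, 5.3521, 4.1298)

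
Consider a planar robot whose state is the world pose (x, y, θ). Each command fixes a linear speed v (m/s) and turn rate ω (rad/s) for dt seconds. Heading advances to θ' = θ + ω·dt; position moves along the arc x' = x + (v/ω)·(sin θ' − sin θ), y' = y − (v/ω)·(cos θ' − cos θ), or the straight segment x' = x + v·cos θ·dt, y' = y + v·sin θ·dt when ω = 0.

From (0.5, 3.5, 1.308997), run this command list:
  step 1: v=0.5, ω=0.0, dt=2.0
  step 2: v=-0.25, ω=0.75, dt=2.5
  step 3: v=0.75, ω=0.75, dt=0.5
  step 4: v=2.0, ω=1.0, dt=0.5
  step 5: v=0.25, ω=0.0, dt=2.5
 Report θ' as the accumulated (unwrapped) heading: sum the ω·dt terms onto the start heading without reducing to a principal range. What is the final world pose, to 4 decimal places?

(-0.4253, 2.8529, 4.0590)

step 1: θ'=1.3090 (straight) → pose (0.7588, 4.4659, 1.3090)
step 2: θ'=3.1840 (R=-0.3333) → pose (1.0949, 4.0466, 3.1840)
step 3: θ'=3.5590 (R=1.0000) → pose (0.7319, 3.9617, 3.5590)
step 4: θ'=4.0590 (R=2.0000) → pose (-0.0453, 3.3491, 4.0590)
step 5: θ'=4.0590 (straight) → pose (-0.4253, 2.8529, 4.0590)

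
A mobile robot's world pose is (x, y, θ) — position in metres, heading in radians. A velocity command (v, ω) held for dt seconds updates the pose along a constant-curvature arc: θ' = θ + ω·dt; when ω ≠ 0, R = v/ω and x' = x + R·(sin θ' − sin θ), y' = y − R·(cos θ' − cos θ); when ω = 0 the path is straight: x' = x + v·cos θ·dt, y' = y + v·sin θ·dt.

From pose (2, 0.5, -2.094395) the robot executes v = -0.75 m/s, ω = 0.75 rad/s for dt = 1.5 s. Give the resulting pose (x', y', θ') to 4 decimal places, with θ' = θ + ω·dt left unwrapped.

θ' = -2.0944 + 0.75·1.5 = -0.9694
R = v/ω = -0.75/0.75 = -1.0000
x' = 2 + -1.0000·(sin -0.9694 − sin -2.0944) = 1.9585
y' = 0.5 − -1.0000·(cos -0.9694 − cos -2.0944) = 1.5658

(1.9585, 1.5658, -0.9694)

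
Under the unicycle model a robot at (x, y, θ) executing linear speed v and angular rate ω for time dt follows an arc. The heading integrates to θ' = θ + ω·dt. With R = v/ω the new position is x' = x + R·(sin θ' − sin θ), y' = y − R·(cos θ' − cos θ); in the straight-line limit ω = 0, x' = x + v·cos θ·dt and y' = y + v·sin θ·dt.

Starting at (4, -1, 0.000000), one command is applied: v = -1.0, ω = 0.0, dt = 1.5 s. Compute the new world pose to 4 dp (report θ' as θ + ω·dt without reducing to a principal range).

(2.5000, -1.0000, 0.0000)

θ' = 0.0000 + 0.0·1.5 = 0.0000
ω = 0 → straight: x' = 4 + -1.0·cos(0.0000)·1.5 = 2.5000
y' = -1 + -1.0·sin(0.0000)·1.5 = -1.0000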